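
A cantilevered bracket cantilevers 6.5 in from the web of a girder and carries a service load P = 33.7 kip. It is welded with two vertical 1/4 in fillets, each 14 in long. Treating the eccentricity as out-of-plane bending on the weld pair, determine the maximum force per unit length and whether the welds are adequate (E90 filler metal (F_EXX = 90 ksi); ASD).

f_max ≈ 3.56 kip/in; adequate

L_w = 2 × 14 = 28 in; section modulus (unit throat) S = 2 × L²/6 = 65.33 in².
Direct shear f_v = P/L_w = 33.7/28 = 1.204 kip/in.
Moment M = P × e = 33.7 × 6.5 = 219.05 kip·in; bending f_b = M/S = 3.353 kip/in.
f_max = √(f_v² + f_b²) = √(1.204² + 3.353²) = 3.562 kip/in.
r_n/Ω = (1/2.0) × 0.6 × 90 × (0.707 × 0.25) = 4.772 kip/in → adequate.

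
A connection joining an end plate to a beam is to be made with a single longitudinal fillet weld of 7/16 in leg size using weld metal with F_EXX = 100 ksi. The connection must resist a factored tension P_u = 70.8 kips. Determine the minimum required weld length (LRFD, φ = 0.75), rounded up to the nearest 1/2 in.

Throat t_e = 0.707 × 0.4375 = 0.3093 in.
φr_n = 0.75 × 0.6 × 100 × 0.3093 = 13.92 kips/in.
L_req = P_u / φr_n = 70.8 / 13.92 = 5.087 in total.
Round up → use L = 5.5 in.

L = 5.5 in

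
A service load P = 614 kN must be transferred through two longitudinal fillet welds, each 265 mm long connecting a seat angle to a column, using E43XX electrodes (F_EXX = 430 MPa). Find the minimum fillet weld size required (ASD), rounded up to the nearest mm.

w = 13 mm

Total weld length L = 530 mm.
Required throat t_e = P × Ω / (0.6 F_EXX × L) = 614 × 2.0 / (0.6 × 430 × 530 × 10⁻³) = 8.981 mm.
Required leg w = t_e / 0.707 = 12.7 mm → use 13 mm.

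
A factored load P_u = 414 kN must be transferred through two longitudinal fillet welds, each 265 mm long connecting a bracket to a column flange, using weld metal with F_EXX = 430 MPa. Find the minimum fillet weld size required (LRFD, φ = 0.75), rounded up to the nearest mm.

w = 6 mm

Total weld length L = 530 mm.
Required throat t_e = P_u / (φ × 0.6 F_EXX × L) = 414 / (0.75 × 0.6 × 430 × 530 × 10⁻³) = 4.037 mm.
Required leg w = t_e / 0.707 = 5.71 mm → use 6 mm.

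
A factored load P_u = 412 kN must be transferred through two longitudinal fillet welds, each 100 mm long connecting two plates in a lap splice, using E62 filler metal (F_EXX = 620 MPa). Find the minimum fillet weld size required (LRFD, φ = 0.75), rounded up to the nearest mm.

w = 11 mm

Total weld length L = 200 mm.
Required throat t_e = P_u / (φ × 0.6 F_EXX × L) = 412 / (0.75 × 0.6 × 620 × 200 × 10⁻³) = 7.384 mm.
Required leg w = t_e / 0.707 = 10.44 mm → use 11 mm.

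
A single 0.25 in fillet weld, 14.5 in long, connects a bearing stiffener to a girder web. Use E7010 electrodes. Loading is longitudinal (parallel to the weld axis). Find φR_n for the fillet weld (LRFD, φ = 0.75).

φR_n ≈ 80.7 kips

E70XX → F_EXX = 70 ksi.
Effective throat t_e = 0.707 × 0.25 = 0.1767 in.
Total length L = 14.5 in; A_we = 0.1767 × 14.5 = 2.563 in².
F_nw = 0.6 F_EXX = 0.6 × 70 = 42 ksi.
φR_n = 0.75 × 42 × 2.563 = 80.73 kips.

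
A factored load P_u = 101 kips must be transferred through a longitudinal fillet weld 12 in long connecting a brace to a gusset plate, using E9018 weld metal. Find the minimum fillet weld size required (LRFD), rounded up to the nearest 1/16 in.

E90XX → F_EXX = 90 ksi.
Total weld length L = 12 in.
Required throat t_e = P_u / (φ × 0.6 F_EXX × L) = 101 / (0.75 × 0.6 × 90 × 12) = 0.2078 in.
Required leg w = t_e / 0.707 = 0.2939 in → use 5/16 in.

w = 5/16 in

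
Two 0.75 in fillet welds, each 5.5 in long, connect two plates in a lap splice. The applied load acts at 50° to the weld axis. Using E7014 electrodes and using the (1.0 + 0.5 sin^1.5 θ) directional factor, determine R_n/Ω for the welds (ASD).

R_n/Ω ≈ 164 kip

E70XX → F_EXX = 70 ksi.
t_e = 0.707 × 0.75 = 0.5302 in; A_we = 0.5302 × 11 = 5.833 in².
Directional factor: 1.0 + 0.5 sin^1.5(50°) = 1.335.
F_nw = 0.6 × 70 × 1.335 = 56.08 ksi.
R_n/Ω = (56.08 × 5.833) / 2.0 = 163.6 kip.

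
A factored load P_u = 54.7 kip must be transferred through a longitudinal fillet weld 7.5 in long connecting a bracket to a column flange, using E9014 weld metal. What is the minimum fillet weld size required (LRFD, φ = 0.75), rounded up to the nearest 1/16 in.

E90XX → F_EXX = 90 ksi.
Total weld length L = 7.5 in.
Required throat t_e = P_u / (φ × 0.6 F_EXX × L) = 54.7 / (0.75 × 0.6 × 90 × 7.5) = 0.1801 in.
Required leg w = t_e / 0.707 = 0.2547 in → use 5/16 in.

w = 5/16 in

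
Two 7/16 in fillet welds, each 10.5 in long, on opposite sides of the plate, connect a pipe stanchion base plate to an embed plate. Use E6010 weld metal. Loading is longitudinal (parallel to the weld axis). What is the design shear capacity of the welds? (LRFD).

E60XX → F_EXX = 60 ksi.
Effective throat t_e = 0.707 × 0.4375 = 0.3093 in.
Total length L = 21 in; A_we = 0.3093 × 21 = 6.496 in².
F_nw = 0.6 F_EXX = 0.6 × 60 = 36 ksi.
φR_n = 0.75 × 36 × 6.496 = 175.4 kip.

φR_n ≈ 175 kip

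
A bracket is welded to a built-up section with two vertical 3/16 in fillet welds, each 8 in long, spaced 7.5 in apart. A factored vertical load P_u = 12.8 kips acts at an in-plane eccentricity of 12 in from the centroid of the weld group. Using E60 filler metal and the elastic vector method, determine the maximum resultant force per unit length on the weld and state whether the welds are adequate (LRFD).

E60XX → F_EXX = 60 ksi.
Total weld length L_w = 16 in. Treat welds as unit-width lines.
Polar moment about centroid: J = 2[d³/12 + d(b/2)²] = 2[8³/12 + 8×3.75²] = 310.3 in³.
Direct shear f_v = P/L_w = 12.8 / 16 = 0.8 kip/in (vertical).
Torsion M = P·e = 12.8 × 12 = 153.6 kip·in.
Critical point at (x, y) = (3.75, 4) from centroid. f_tx = M·y/J = 1.98 kip/in; f_ty = M·x/J = 1.856 kip/in.
Resultant f_max = √[f_tx² + (f_v + f_ty)²] = √[1.98² + (0.8 + 1.856)²] = 3.313 kip/in.
Capacity per unit length: φr_n = 0.75 × 0.6 × 60 × (0.707 × 0.1875) = 3.579 kip/in.
3.313 ≤ 3.579 → adequate.

f_max ≈ 3.31 kip/in; adequate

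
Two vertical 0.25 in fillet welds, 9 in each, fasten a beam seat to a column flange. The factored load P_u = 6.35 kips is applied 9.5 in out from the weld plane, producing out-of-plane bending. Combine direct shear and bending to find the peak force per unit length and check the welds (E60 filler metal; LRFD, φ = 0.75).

E60XX → F_EXX = 60 ksi.
L_w = 2 × 9 = 18 in; section modulus (unit throat) S = 2 × L²/6 = 27 in².
Direct shear f_v = P/L_w = 6.35/18 = 0.3528 kip/in.
Moment M = P × e = 6.35 × 9.5 = 60.325 kip·in; bending f_b = M/S = 2.234 kip/in.
f_max = √(f_v² + f_b²) = √(0.3528² + 2.234²) = 2.262 kip/in.
φr_n = 0.75 × 0.6 × 60 × (0.707 × 0.25) = 4.772 kip/in → adequate.

f_max ≈ 2.26 kip/in; adequate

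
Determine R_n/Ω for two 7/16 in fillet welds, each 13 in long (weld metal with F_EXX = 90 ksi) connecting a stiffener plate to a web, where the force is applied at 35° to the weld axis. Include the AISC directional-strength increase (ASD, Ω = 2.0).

t_e = 0.707 × 0.4375 = 0.3093 in; A_we = 0.3093 × 26 = 8.042 in².
Directional factor: 1.0 + 0.5 sin^1.5(35°) = 1.217.
F_nw = 0.6 × 90 × 1.217 = 65.73 ksi.
R_n/Ω = (65.73 × 8.042) / 2.0 = 264.3 kip.

R_n/Ω ≈ 264 kip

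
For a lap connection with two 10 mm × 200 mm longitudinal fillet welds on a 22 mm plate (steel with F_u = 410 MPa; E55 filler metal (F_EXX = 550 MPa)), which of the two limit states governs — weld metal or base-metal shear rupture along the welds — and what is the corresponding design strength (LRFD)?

t_e = 0.707 × 10 = 7.07 mm; L = 400 mm.
Weld metal: φR_n = 0.75 × 0.6 × 550 × 7.07 × 400 × 10⁻³ = 699.9 kN.
Base metal (shear rupture): φR_n = 0.75 × 0.6 × 410 × 22 × 400 × 10⁻³ = 1624 kN.
Governing: weld metal.

φR_n ≈ 700 kN (weld metal governs)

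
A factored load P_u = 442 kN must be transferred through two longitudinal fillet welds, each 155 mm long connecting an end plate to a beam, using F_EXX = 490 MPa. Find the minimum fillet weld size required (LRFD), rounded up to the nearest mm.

w = 10 mm

Total weld length L = 310 mm.
Required throat t_e = P_u / (φ × 0.6 F_EXX × L) = 442 / (0.75 × 0.6 × 490 × 310 × 10⁻³) = 6.466 mm.
Required leg w = t_e / 0.707 = 9.146 mm → use 10 mm.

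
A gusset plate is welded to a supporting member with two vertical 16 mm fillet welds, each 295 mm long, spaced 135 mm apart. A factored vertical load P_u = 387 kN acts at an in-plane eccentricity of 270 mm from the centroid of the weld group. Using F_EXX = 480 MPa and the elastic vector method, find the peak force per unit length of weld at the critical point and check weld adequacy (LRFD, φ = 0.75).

Total weld length L_w = 590 mm. Treat welds as unit-width lines.
Polar moment about centroid: J = 2[d³/12 + d(b/2)²] = 2[295³/12 + 295×67.5²] = 6967000 mm³.
Direct shear f_v = P/L_w = 387×10³ / 590 = 655.9 N/mm (vertical).
Torsion M = P·e = 387×10³ × 270 = 104490000 N·mm.
Critical point at (x, y) = (67.5, 147.5) from centroid. f_tx = M·y/J = 2212 N/mm; f_ty = M·x/J = 1012 N/mm.
Resultant f_max = √[f_tx² + (f_v + f_ty)²] = √[2212² + (655.9 + 1012)²] = 2771 N/mm.
Capacity per unit length: φr_n = 0.75 × 0.6 × 480 × (0.707 × 16) = 2443 N/mm.
2771 > 2443 → NOT adequate.

f_max ≈ 2770 N/mm; NOT adequate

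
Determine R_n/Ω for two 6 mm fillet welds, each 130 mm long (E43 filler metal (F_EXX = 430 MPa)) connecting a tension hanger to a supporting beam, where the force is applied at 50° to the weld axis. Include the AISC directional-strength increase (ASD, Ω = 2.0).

t_e = 0.707 × 6 = 4.242 mm; A_we = 4.242 × 260 = 1103 mm².
Directional factor: 1.0 + 0.5 sin^1.5(50°) = 1.335.
F_nw = 0.6 × 430 × 1.335 = 344.5 MPa.
R_n/Ω = (344.5 × 1103) / 2.0 × 10⁻³ = 190 kN.

R_n/Ω ≈ 190 kN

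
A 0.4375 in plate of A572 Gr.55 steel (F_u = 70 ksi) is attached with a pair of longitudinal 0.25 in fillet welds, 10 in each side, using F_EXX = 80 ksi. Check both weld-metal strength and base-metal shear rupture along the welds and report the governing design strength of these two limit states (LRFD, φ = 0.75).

φR_n ≈ 127 kips (weld metal governs)

t_e = 0.707 × 0.25 = 0.1767 in; L = 20 in.
Weld metal: φR_n = 0.75 × 0.6 × 80 × 0.1767 × 20 = 127.3 kips.
Base metal (shear rupture): φR_n = 0.75 × 0.6 × 70 × 0.4375 × 20 = 275.6 kips.
Governing: weld metal.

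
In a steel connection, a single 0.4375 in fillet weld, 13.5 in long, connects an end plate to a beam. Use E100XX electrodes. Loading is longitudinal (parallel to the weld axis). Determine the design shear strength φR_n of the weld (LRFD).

E100XX → F_EXX = 100 ksi.
Effective throat t_e = 0.707 × 0.4375 = 0.3093 in.
Total length L = 13.5 in; A_we = 0.3093 × 13.5 = 4.176 in².
F_nw = 0.6 F_EXX = 0.6 × 100 = 60 ksi.
φR_n = 0.75 × 60 × 4.176 = 187.9 kip.

φR_n ≈ 188 kip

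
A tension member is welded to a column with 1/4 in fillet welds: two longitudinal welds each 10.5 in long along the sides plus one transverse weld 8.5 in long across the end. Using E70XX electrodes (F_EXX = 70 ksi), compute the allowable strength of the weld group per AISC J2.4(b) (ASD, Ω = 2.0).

R_n/Ω ≈ 114 kip

t_e = 0.707 × 0.25 = 0.1767 in.
R_nwl = 0.6 × 70 × 0.1767 × 21 = 155.9 kip (longitudinal, 2 welds).
R_nwt = 0.6 × 70 × 0.1767 × 8.5 = 63.1 kip (transverse, base value).
(i) R_nwl + R_nwt = 219 kip; (ii) 0.85 R_nwl + 1.5 R_nwt = 227.2 kip.
R_n = max = 227.2 kip [governs: (ii)]; R_n/Ω = 113.6 kip.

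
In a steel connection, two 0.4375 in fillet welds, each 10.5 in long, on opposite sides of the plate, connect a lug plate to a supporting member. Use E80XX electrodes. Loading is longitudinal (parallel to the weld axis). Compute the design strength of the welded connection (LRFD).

φR_n ≈ 234 kips

E80XX → F_EXX = 80 ksi.
Effective throat t_e = 0.707 × 0.4375 = 0.3093 in.
Total length L = 21 in; A_we = 0.3093 × 21 = 6.496 in².
F_nw = 0.6 F_EXX = 0.6 × 80 = 48 ksi.
φR_n = 0.75 × 48 × 6.496 = 233.8 kips.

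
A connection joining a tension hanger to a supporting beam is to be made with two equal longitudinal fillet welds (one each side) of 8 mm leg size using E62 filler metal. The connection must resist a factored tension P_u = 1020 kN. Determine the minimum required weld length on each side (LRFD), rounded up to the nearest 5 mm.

E62XX → F_EXX = 620 MPa.
Throat t_e = 0.707 × 8 = 5.656 mm.
φr_n = 0.75 × 0.6 × 620 × 5.656 × 10⁻³ = 1.578 kN/mm.
L_req = P_u / φr_n = 1020 / 1.578 = 646.4 mm total.
Per side: 646.4 / 2 = 323.2 mm.
Round up → use L = 325 mm on each side.

L = 325 mm on each side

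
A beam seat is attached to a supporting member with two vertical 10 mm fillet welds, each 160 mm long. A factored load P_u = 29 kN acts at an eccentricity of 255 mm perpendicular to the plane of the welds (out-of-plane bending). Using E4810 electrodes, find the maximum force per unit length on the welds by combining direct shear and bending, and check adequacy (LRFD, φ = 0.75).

f_max ≈ 871 N/mm; adequate

E48XX → F_EXX = 480 MPa.
L_w = 2 × 160 = 320 mm; section modulus (unit throat) S = 2 × L²/6 = 8533 mm².
Direct shear f_v = P/L_w = 29×10³/320 = 90.62 N/mm.
Moment M = P × e = 29×10³ × 255 = 7395000 N·mm; bending f_b = M/S = 866.6 N/mm.
f_max = √(f_v² + f_b²) = √(90.62² + 866.6²) = 871.3 N/mm.
φr_n = 0.75 × 0.6 × 480 × (0.707 × 10) = 1527 N/mm → adequate.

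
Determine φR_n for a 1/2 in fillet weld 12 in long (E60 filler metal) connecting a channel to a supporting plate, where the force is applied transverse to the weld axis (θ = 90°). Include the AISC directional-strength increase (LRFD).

φR_n ≈ 172 kips

E60XX → F_EXX = 60 ksi.
t_e = 0.707 × 0.5 = 0.3535 in; A_we = 0.3535 × 12 = 4.242 in².
Directional factor: 1.0 + 0.5 sin^1.5(90°) = 1.5.
F_nw = 0.6 × 60 × 1.5 = 54 ksi.
φR_n = 0.75 × 54 × 4.242 = 171.8 kips.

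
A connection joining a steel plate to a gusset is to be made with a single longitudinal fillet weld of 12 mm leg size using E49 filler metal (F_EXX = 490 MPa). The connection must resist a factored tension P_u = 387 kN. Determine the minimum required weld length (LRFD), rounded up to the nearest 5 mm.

L = 210 mm

Throat t_e = 0.707 × 12 = 8.484 mm.
φr_n = 0.75 × 0.6 × 490 × 8.484 × 10⁻³ = 1.871 kN/mm.
L_req = P_u / φr_n = 387 / 1.871 = 206.9 mm total.
Round up → use L = 210 mm.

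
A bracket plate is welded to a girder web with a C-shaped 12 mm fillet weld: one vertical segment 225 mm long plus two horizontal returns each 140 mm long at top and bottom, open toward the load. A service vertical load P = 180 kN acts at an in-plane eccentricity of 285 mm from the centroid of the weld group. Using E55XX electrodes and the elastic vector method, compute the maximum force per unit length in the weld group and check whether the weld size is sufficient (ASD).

E55XX → F_EXX = 550 MPa.
Total weld length L_w = 505 mm. Treat welds as unit-width lines.
Centroid: x̄ = 2×140×70 / 505 = 38.81 mm from the vertical weld.
Polar moment about centroid: J = I_x + I_y = [225³/12 + 2×140×112.5²] + [225×38.81² + 2(140³/12 + 140×31.19²)] = 5562000 mm³.
Direct shear f_v = P/L_w = 180×10³ / 505 = 356.4 N/mm (vertical).
Torsion M = P·e = 180×10³ × 285 = 51300000 N·mm.
Critical point at (x, y) = (101.2, 112.5) from centroid. f_tx = M·y/J = 1038 N/mm; f_ty = M·x/J = 933.4 N/mm.
Resultant f_max = √[f_tx² + (f_v + f_ty)²] = √[1038² + (356.4 + 933.4)²] = 1655 N/mm.
Capacity per unit length: r_n/Ω = (1/2.0) × 0.6 × 550 × (0.707 × 12) = 1400 N/mm.
1655 > 1400 → NOT adequate.

f_max ≈ 1660 N/mm; NOT adequate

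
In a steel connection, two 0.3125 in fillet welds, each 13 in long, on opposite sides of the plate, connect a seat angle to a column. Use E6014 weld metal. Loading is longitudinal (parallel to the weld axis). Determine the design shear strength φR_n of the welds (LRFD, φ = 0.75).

φR_n ≈ 155 kips

E60XX → F_EXX = 60 ksi.
Effective throat t_e = 0.707 × 0.3125 = 0.2209 in.
Total length L = 26 in; A_we = 0.2209 × 26 = 5.744 in².
F_nw = 0.6 F_EXX = 0.6 × 60 = 36 ksi.
φR_n = 0.75 × 36 × 5.744 = 155.1 kips.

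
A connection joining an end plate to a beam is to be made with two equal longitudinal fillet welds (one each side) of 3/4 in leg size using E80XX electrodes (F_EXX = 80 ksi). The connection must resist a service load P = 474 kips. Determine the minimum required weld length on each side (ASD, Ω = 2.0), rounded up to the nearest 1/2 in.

Throat t_e = 0.707 × 0.75 = 0.5302 in.
r_n/Ω = (0.6 × 80 × 0.5302) / 2.0 = 12.73 kip/in.
L_req = P / (r_n/Ω) = 474 / 12.73 = 37.25 in total.
Per side: 37.25 / 2 = 18.62 in.
Round up → use L = 19 in on each side.

L = 19 in on each side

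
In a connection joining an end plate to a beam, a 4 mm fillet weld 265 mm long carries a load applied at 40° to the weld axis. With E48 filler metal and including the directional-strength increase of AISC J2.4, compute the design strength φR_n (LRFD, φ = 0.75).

E48XX → F_EXX = 480 MPa.
t_e = 0.707 × 4 = 2.828 mm; A_we = 2.828 × 265 = 749.4 mm².
Directional factor: 1.0 + 0.5 sin^1.5(40°) = 1.258.
F_nw = 0.6 × 480 × 1.258 = 362.2 MPa.
φR_n = 0.75 × 362.2 × 749.4 × 10⁻³ = 203.6 kN.

φR_n ≈ 204 kN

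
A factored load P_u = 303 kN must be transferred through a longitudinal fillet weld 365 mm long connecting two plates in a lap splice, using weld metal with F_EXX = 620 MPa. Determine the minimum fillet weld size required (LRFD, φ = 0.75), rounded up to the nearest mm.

Total weld length L = 365 mm.
Required throat t_e = P_u / (φ × 0.6 F_EXX × L) = 303 / (0.75 × 0.6 × 620 × 365 × 10⁻³) = 2.975 mm.
Required leg w = t_e / 0.707 = 4.208 mm → use 5 mm.

w = 5 mm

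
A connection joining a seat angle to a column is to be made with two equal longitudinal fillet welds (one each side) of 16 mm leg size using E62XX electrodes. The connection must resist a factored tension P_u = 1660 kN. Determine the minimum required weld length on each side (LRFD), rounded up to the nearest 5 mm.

L = 265 mm on each side

E62XX → F_EXX = 620 MPa.
Throat t_e = 0.707 × 16 = 11.31 mm.
φr_n = 0.75 × 0.6 × 620 × 11.31 × 10⁻³ = 3.156 kN/mm.
L_req = P_u / φr_n = 1660 / 3.156 = 526 mm total.
Per side: 526 / 2 = 263 mm.
Round up → use L = 265 mm on each side.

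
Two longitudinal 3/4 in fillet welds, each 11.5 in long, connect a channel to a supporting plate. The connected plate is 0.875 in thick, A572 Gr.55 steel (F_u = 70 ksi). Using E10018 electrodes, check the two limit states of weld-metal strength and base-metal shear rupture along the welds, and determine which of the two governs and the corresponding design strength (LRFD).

φR_n ≈ 549 kip (weld metal governs)

E100XX → F_EXX = 100 ksi.
t_e = 0.707 × 0.75 = 0.5302 in; L = 23 in.
Weld metal: φR_n = 0.75 × 0.6 × 100 × 0.5302 × 23 = 548.8 kip.
Base metal (shear rupture): φR_n = 0.75 × 0.6 × 70 × 0.875 × 23 = 633.9 kip.
Governing: weld metal.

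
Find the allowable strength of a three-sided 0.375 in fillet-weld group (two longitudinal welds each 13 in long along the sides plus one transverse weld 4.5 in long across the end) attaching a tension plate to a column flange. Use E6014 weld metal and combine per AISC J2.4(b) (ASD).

R_n/Ω ≈ 146 kips

E60XX → F_EXX = 60 ksi.
t_e = 0.707 × 0.375 = 0.2651 in.
R_nwl = 0.6 × 60 × 0.2651 × 26 = 248.2 kips (longitudinal, 2 welds).
R_nwt = 0.6 × 60 × 0.2651 × 4.5 = 42.95 kips (transverse, base value).
(i) R_nwl + R_nwt = 291.1 kips; (ii) 0.85 R_nwl + 1.5 R_nwt = 275.4 kips.
R_n = max = 291.1 kips [governs: (i)]; R_n/Ω = 145.6 kips.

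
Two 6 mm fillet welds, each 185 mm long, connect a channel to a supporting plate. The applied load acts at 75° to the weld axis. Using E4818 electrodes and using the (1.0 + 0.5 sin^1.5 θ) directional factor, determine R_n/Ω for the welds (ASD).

R_n/Ω ≈ 333 kN

E48XX → F_EXX = 480 MPa.
t_e = 0.707 × 6 = 4.242 mm; A_we = 4.242 × 370 = 1570 mm².
Directional factor: 1.0 + 0.5 sin^1.5(75°) = 1.475.
F_nw = 0.6 × 480 × 1.475 = 424.7 MPa.
R_n/Ω = (424.7 × 1570) / 2.0 × 10⁻³ = 333.3 kN.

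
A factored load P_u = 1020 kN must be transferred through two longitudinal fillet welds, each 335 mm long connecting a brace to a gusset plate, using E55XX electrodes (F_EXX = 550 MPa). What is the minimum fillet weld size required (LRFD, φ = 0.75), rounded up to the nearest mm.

Total weld length L = 670 mm.
Required throat t_e = P_u / (φ × 0.6 F_EXX × L) = 1020 / (0.75 × 0.6 × 550 × 670 × 10⁻³) = 6.151 mm.
Required leg w = t_e / 0.707 = 8.7 mm → use 9 mm.

w = 9 mm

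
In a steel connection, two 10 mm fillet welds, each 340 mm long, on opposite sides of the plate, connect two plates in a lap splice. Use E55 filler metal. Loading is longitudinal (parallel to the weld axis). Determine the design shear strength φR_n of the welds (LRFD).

φR_n ≈ 1190 kN

E55XX → F_EXX = 550 MPa.
Effective throat t_e = 0.707 × 10 = 7.07 mm.
Total length L = 680 mm; A_we = 7.07 × 680 = 4808 mm².
F_nw = 0.6 F_EXX = 0.6 × 550 = 330 MPa.
φR_n = 0.75 × 330 × 4808 × 10⁻³ = 1190 kN.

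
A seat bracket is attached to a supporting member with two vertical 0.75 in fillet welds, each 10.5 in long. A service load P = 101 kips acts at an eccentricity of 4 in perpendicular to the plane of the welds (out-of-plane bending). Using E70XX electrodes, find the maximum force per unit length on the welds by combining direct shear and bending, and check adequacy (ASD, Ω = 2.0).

f_max ≈ 12 kip/in; NOT adequate

E70XX → F_EXX = 70 ksi.
L_w = 2 × 10.5 = 21 in; section modulus (unit throat) S = 2 × L²/6 = 36.75 in².
Direct shear f_v = P/L_w = 101/21 = 4.81 kip/in.
Moment M = P × e = 101 × 4 = 404 kip·in; bending f_b = M/S = 10.99 kip/in.
f_max = √(f_v² + f_b²) = √(4.81² + 10.99²) = 12 kip/in.
r_n/Ω = (1/2.0) × 0.6 × 70 × (0.707 × 0.75) = 11.14 kip/in → NOT adequate.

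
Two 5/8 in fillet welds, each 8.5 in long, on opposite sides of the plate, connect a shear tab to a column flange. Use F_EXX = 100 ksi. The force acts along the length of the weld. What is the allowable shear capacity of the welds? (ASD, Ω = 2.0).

R_n/Ω ≈ 225 kip

Effective throat t_e = 0.707 × 0.625 = 0.4419 in.
Total length L = 17 in; A_we = 0.4419 × 17 = 7.512 in².
F_nw = 0.6 F_EXX = 0.6 × 100 = 60 ksi.
R_n = 60 × 7.512 = 450.7 kip; R_n/Ω = 450.7/2.0 = 225.4 kip.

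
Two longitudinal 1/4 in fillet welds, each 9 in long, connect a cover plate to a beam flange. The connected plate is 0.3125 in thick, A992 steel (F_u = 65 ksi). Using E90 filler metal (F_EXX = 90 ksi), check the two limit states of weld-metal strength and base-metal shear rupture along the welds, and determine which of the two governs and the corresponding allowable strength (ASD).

R_n/Ω ≈ 85.9 kip (weld metal governs)

t_e = 0.707 × 0.25 = 0.1767 in; L = 18 in.
Weld metal: R_n/Ω = (1/2.0) × 0.6 × 90 × 0.1767 × 18 = 85.9 kip.
Base metal (shear rupture): R_n/Ω = (1/2.0) × 0.6 × 65 × 0.3125 × 18 = 109.7 kip.
Governing: weld metal.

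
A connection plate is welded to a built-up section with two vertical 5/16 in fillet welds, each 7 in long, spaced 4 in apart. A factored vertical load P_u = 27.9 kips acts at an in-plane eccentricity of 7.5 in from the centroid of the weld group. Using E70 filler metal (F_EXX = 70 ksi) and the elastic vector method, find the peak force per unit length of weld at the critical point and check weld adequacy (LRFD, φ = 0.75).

Total weld length L_w = 14 in. Treat welds as unit-width lines.
Polar moment about centroid: J = 2[d³/12 + d(b/2)²] = 2[7³/12 + 7×2²] = 113.2 in³.
Direct shear f_v = P/L_w = 27.9 / 14 = 1.993 kip/in (vertical).
Torsion M = P·e = 27.9 × 7.5 = 209.25 kip·in.
Critical point at (x, y) = (2, 3.5) from centroid. f_tx = M·y/J = 6.472 kip/in; f_ty = M·x/J = 3.698 kip/in.
Resultant f_max = √[f_tx² + (f_v + f_ty)²] = √[6.472² + (1.993 + 3.698)²] = 8.618 kip/in.
Capacity per unit length: φr_n = 0.75 × 0.6 × 70 × (0.707 × 0.3125) = 6.96 kip/in.
8.618 > 6.96 → NOT adequate.

f_max ≈ 8.62 kip/in; NOT adequate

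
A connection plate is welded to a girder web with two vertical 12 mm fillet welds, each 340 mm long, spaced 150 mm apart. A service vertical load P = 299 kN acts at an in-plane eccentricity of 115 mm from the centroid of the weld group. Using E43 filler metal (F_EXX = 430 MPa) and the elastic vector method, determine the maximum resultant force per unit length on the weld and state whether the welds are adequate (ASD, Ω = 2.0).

Total weld length L_w = 680 mm. Treat welds as unit-width lines.
Polar moment about centroid: J = 2[d³/12 + d(b/2)²] = 2[340³/12 + 340×75²] = 10380000 mm³.
Direct shear f_v = P/L_w = 299×10³ / 680 = 439.7 N/mm (vertical).
Torsion M = P·e = 299×10³ × 115 = 34385000 N·mm.
Critical point at (x, y) = (75, 170) from centroid. f_tx = M·y/J = 563.4 N/mm; f_ty = M·x/J = 248.6 N/mm.
Resultant f_max = √[f_tx² + (f_v + f_ty)²] = √[563.4² + (439.7 + 248.6)²] = 889.4 N/mm.
Capacity per unit length: r_n/Ω = (1/2.0) × 0.6 × 430 × (0.707 × 12) = 1094 N/mm.
889.4 ≤ 1094 → adequate.

f_max ≈ 889 N/mm; adequate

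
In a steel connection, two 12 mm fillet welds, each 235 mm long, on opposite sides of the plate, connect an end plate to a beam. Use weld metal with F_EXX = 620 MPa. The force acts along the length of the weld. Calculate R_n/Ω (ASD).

R_n/Ω ≈ 742 kN

Effective throat t_e = 0.707 × 12 = 8.484 mm.
Total length L = 470 mm; A_we = 8.484 × 470 = 3987 mm².
F_nw = 0.6 F_EXX = 0.6 × 620 = 372 MPa.
R_n = 372 × 3987 × 10⁻³ = 1483 kN; R_n/Ω = 1483/2.0 = 741.7 kN.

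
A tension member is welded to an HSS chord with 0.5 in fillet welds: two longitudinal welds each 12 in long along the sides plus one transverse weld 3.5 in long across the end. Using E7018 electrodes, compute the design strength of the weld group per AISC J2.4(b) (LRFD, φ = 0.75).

φR_n ≈ 306 kips

E70XX → F_EXX = 70 ksi.
t_e = 0.707 × 0.5 = 0.3535 in.
R_nwl = 0.6 × 70 × 0.3535 × 24 = 356.3 kips (longitudinal, 2 welds).
R_nwt = 0.6 × 70 × 0.3535 × 3.5 = 51.96 kips (transverse, base value).
(i) R_nwl + R_nwt = 408.3 kips; (ii) 0.85 R_nwl + 1.5 R_nwt = 380.8 kips.
R_n = max = 408.3 kips [governs: (i)]; φR_n = 306.2 kips.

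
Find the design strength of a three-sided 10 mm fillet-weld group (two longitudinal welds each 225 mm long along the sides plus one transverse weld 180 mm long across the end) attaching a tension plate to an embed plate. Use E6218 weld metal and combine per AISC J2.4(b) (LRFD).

E62XX → F_EXX = 620 MPa.
t_e = 0.707 × 10 = 7.07 mm.
R_nwl = 0.6 × 620 × 7.07 × 450 × 10⁻³ = 1184 kN (longitudinal, 2 welds).
R_nwt = 0.6 × 620 × 7.07 × 180 × 10⁻³ = 473.4 kN (transverse, base value).
(i) R_nwl + R_nwt = 1657 kN; (ii) 0.85 R_nwl + 1.5 R_nwt = 1716 kN.
R_n = max = 1716 kN [governs: (ii)]; φR_n = 1287 kN.

φR_n ≈ 1290 kN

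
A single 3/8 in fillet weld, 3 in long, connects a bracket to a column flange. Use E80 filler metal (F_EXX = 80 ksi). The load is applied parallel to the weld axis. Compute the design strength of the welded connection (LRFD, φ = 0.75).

Effective throat t_e = 0.707 × 0.375 = 0.2651 in.
Total length L = 3 in; A_we = 0.2651 × 3 = 0.7954 in².
F_nw = 0.6 F_EXX = 0.6 × 80 = 48 ksi.
φR_n = 0.75 × 48 × 0.7954 = 28.63 kips.

φR_n ≈ 28.6 kips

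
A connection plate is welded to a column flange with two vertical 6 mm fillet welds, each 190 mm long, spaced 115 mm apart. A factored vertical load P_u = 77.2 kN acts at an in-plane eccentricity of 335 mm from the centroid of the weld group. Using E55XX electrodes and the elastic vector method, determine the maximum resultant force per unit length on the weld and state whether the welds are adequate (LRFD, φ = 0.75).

f_max ≈ 1310 N/mm; NOT adequate

E55XX → F_EXX = 550 MPa.
Total weld length L_w = 380 mm. Treat welds as unit-width lines.
Polar moment about centroid: J = 2[d³/12 + d(b/2)²] = 2[190³/12 + 190×57.5²] = 2400000 mm³.
Direct shear f_v = P/L_w = 77.2×10³ / 380 = 203.2 N/mm (vertical).
Torsion M = P·e = 77.2×10³ × 335 = 25862000 N·mm.
Critical point at (x, y) = (57.5, 95) from centroid. f_tx = M·y/J = 1024 N/mm; f_ty = M·x/J = 619.7 N/mm.
Resultant f_max = √[f_tx² + (f_v + f_ty)²] = √[1024² + (203.2 + 619.7)²] = 1314 N/mm.
Capacity per unit length: φr_n = 0.75 × 0.6 × 550 × (0.707 × 6) = 1050 N/mm.
1314 > 1050 → NOT adequate.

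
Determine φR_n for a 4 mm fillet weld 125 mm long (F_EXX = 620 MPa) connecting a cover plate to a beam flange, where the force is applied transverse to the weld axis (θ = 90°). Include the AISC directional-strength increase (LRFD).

t_e = 0.707 × 4 = 2.828 mm; A_we = 2.828 × 125 = 353.5 mm².
Directional factor: 1.0 + 0.5 sin^1.5(90°) = 1.5.
F_nw = 0.6 × 620 × 1.5 = 558 MPa.
φR_n = 0.75 × 558 × 353.5 × 10⁻³ = 147.9 kN.

φR_n ≈ 148 kN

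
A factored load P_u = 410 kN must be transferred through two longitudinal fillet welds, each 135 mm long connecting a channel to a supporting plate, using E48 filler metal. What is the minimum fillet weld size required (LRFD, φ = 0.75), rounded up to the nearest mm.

E48XX → F_EXX = 480 MPa.
Total weld length L = 270 mm.
Required throat t_e = P_u / (φ × 0.6 F_EXX × L) = 410 / (0.75 × 0.6 × 480 × 270 × 10⁻³) = 7.03 mm.
Required leg w = t_e / 0.707 = 9.944 mm → use 10 mm.

w = 10 mm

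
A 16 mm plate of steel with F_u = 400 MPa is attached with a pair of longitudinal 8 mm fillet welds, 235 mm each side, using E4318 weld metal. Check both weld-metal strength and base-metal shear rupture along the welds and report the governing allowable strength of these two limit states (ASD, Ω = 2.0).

R_n/Ω ≈ 343 kN (weld metal governs)

E43XX → F_EXX = 430 MPa.
t_e = 0.707 × 8 = 5.656 mm; L = 470 mm.
Weld metal: R_n/Ω = (1/2.0) × 0.6 × 430 × 5.656 × 470 × 10⁻³ = 342.9 kN.
Base metal (shear rupture): R_n/Ω = (1/2.0) × 0.6 × 400 × 16 × 470 × 10⁻³ = 902.4 kN.
Governing: weld metal.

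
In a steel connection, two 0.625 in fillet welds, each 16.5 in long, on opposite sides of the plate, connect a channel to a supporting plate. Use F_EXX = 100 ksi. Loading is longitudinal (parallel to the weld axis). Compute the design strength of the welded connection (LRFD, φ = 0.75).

Effective throat t_e = 0.707 × 0.625 = 0.4419 in.
Total length L = 33 in; A_we = 0.4419 × 33 = 14.58 in².
F_nw = 0.6 F_EXX = 0.6 × 100 = 60 ksi.
φR_n = 0.75 × 60 × 14.58 = 656.2 kip.

φR_n ≈ 656 kip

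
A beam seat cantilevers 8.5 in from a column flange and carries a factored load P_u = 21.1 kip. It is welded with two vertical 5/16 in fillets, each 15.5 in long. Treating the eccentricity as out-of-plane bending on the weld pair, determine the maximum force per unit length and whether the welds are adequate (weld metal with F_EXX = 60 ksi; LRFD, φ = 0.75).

f_max ≈ 2.34 kip/in; adequate

L_w = 2 × 15.5 = 31 in; section modulus (unit throat) S = 2 × L²/6 = 80.08 in².
Direct shear f_v = P/L_w = 21.1/31 = 0.6806 kip/in.
Moment M = P × e = 21.1 × 8.5 = 179.35 kip·in; bending f_b = M/S = 2.24 kip/in.
f_max = √(f_v² + f_b²) = √(0.6806² + 2.24²) = 2.341 kip/in.
φr_n = 0.75 × 0.6 × 60 × (0.707 × 0.3125) = 5.965 kip/in → adequate.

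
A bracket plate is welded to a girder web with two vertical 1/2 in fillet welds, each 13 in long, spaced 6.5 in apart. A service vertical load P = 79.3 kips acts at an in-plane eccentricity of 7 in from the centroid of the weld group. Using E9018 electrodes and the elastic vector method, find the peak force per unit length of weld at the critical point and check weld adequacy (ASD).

f_max ≈ 8.13 kip/in; adequate

E90XX → F_EXX = 90 ksi.
Total weld length L_w = 26 in. Treat welds as unit-width lines.
Polar moment about centroid: J = 2[d³/12 + d(b/2)²] = 2[13³/12 + 13×3.25²] = 640.8 in³.
Direct shear f_v = P/L_w = 79.3 / 26 = 3.05 kip/in (vertical).
Torsion M = P·e = 79.3 × 7 = 555.1 kip·in.
Critical point at (x, y) = (3.25, 6.5) from centroid. f_tx = M·y/J = 5.631 kip/in; f_ty = M·x/J = 2.815 kip/in.
Resultant f_max = √[f_tx² + (f_v + f_ty)²] = √[5.631² + (3.05 + 2.815)²] = 8.131 kip/in.
Capacity per unit length: r_n/Ω = (1/2.0) × 0.6 × 90 × (0.707 × 0.5) = 9.544 kip/in.
8.131 ≤ 9.544 → adequate.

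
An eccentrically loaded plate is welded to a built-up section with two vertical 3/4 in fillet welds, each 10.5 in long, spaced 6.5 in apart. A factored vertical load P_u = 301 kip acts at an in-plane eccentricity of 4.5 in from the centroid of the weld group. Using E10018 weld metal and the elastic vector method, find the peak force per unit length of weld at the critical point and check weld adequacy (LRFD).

E100XX → F_EXX = 100 ksi.
Total weld length L_w = 21 in. Treat welds as unit-width lines.
Polar moment about centroid: J = 2[d³/12 + d(b/2)²] = 2[10.5³/12 + 10.5×3.25²] = 414.8 in³.
Direct shear f_v = P/L_w = 301 / 21 = 14.33 kip/in (vertical).
Torsion M = P·e = 301 × 4.5 = 1354.5 kip·in.
Critical point at (x, y) = (3.25, 5.25) from centroid. f_tx = M·y/J = 17.15 kip/in; f_ty = M·x/J = 10.61 kip/in.
Resultant f_max = √[f_tx² + (f_v + f_ty)²] = √[17.15² + (14.33 + 10.61)²] = 30.27 kip/in.
Capacity per unit length: φr_n = 0.75 × 0.6 × 100 × (0.707 × 0.75) = 23.86 kip/in.
30.27 > 23.86 → NOT adequate.

f_max ≈ 30.3 kip/in; NOT adequate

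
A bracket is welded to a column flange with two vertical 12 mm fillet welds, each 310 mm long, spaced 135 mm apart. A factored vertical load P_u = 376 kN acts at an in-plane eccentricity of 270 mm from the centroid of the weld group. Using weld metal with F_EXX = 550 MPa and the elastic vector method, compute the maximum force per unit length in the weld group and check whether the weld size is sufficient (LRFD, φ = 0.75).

Total weld length L_w = 620 mm. Treat welds as unit-width lines.
Polar moment about centroid: J = 2[d³/12 + d(b/2)²] = 2[310³/12 + 310×67.5²] = 7790000 mm³.
Direct shear f_v = P/L_w = 376×10³ / 620 = 606.5 N/mm (vertical).
Torsion M = P·e = 376×10³ × 270 = 101520000 N·mm.
Critical point at (x, y) = (67.5, 155) from centroid. f_tx = M·y/J = 2020 N/mm; f_ty = M·x/J = 879.7 N/mm.
Resultant f_max = √[f_tx² + (f_v + f_ty)²] = √[2020² + (606.5 + 879.7)²] = 2508 N/mm.
Capacity per unit length: φr_n = 0.75 × 0.6 × 550 × (0.707 × 12) = 2100 N/mm.
2508 > 2100 → NOT adequate.

f_max ≈ 2510 N/mm; NOT adequate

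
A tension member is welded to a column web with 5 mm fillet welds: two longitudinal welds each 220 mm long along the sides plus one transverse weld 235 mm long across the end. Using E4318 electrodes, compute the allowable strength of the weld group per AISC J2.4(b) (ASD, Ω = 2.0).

R_n/Ω ≈ 331 kN

E43XX → F_EXX = 430 MPa.
t_e = 0.707 × 5 = 3.535 mm.
R_nwl = 0.6 × 430 × 3.535 × 440 × 10⁻³ = 401.3 kN (longitudinal, 2 welds).
R_nwt = 0.6 × 430 × 3.535 × 235 × 10⁻³ = 214.3 kN (transverse, base value).
(i) R_nwl + R_nwt = 615.6 kN; (ii) 0.85 R_nwl + 1.5 R_nwt = 662.6 kN.
R_n = max = 662.6 kN [governs: (ii)]; R_n/Ω = 331.3 kN.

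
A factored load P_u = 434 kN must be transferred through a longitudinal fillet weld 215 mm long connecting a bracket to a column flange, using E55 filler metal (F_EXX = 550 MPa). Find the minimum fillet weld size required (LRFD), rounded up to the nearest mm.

w = 12 mm

Total weld length L = 215 mm.
Required throat t_e = P_u / (φ × 0.6 F_EXX × L) = 434 / (0.75 × 0.6 × 550 × 215 × 10⁻³) = 8.156 mm.
Required leg w = t_e / 0.707 = 11.54 mm → use 12 mm.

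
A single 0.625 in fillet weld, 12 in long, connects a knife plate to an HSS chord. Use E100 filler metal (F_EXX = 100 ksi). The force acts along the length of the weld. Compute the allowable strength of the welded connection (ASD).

Effective throat t_e = 0.707 × 0.625 = 0.4419 in.
Total length L = 12 in; A_we = 0.4419 × 12 = 5.302 in².
F_nw = 0.6 F_EXX = 0.6 × 100 = 60 ksi.
R_n = 60 × 5.302 = 318.1 kips; R_n/Ω = 318.1/2.0 = 159.1 kips.

R_n/Ω ≈ 159 kips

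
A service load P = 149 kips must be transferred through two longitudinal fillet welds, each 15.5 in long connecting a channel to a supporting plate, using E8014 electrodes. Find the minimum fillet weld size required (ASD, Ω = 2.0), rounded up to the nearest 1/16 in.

E80XX → F_EXX = 80 ksi.
Total weld length L = 31 in.
Required throat t_e = P × Ω / (0.6 F_EXX × L) = 149 × 2.0 / (0.6 × 80 × 31) = 0.2003 in.
Required leg w = t_e / 0.707 = 0.2833 in → use 5/16 in.

w = 5/16 in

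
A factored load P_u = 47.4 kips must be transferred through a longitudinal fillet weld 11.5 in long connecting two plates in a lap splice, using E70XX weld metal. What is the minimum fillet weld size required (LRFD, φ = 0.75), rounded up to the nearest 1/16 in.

w = 3/16 in

E70XX → F_EXX = 70 ksi.
Total weld length L = 11.5 in.
Required throat t_e = P_u / (φ × 0.6 F_EXX × L) = 47.4 / (0.75 × 0.6 × 70 × 11.5) = 0.1308 in.
Required leg w = t_e / 0.707 = 0.1851 in → use 3/16 in.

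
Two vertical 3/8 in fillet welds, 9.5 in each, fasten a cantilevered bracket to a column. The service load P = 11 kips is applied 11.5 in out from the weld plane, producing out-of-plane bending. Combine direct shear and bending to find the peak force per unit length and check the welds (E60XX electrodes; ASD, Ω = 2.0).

E60XX → F_EXX = 60 ksi.
L_w = 2 × 9.5 = 19 in; section modulus (unit throat) S = 2 × L²/6 = 30.08 in².
Direct shear f_v = P/L_w = 11/19 = 0.5789 kip/in.
Moment M = P × e = 11 × 11.5 = 126.5 kip·in; bending f_b = M/S = 4.205 kip/in.
f_max = √(f_v² + f_b²) = √(0.5789² + 4.205²) = 4.245 kip/in.
r_n/Ω = (1/2.0) × 0.6 × 60 × (0.707 × 0.375) = 4.772 kip/in → adequate.

f_max ≈ 4.24 kip/in; adequate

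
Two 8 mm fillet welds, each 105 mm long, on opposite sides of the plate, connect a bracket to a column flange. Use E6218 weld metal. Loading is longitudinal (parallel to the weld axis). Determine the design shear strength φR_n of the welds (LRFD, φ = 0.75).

E62XX → F_EXX = 620 MPa.
Effective throat t_e = 0.707 × 8 = 5.656 mm.
Total length L = 210 mm; A_we = 5.656 × 210 = 1188 mm².
F_nw = 0.6 F_EXX = 0.6 × 620 = 372 MPa.
φR_n = 0.75 × 372 × 1188 × 10⁻³ = 331.4 kN.

φR_n ≈ 331 kN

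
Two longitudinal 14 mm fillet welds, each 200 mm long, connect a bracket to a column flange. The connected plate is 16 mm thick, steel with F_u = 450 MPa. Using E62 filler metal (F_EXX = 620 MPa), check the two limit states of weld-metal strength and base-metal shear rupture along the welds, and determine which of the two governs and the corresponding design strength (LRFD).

t_e = 0.707 × 14 = 9.898 mm; L = 400 mm.
Weld metal: φR_n = 0.75 × 0.6 × 620 × 9.898 × 400 × 10⁻³ = 1105 kN.
Base metal (shear rupture): φR_n = 0.75 × 0.6 × 450 × 16 × 400 × 10⁻³ = 1296 kN.
Governing: weld metal.

φR_n ≈ 1100 kN (weld metal governs)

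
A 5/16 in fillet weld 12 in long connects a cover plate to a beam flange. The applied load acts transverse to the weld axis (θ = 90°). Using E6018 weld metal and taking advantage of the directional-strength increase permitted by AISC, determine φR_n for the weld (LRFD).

E60XX → F_EXX = 60 ksi.
t_e = 0.707 × 0.3125 = 0.2209 in; A_we = 0.2209 × 12 = 2.651 in².
Directional factor: 1.0 + 0.5 sin^1.5(90°) = 1.5.
F_nw = 0.6 × 60 × 1.5 = 54 ksi.
φR_n = 0.75 × 54 × 2.651 = 107.4 kips.

φR_n ≈ 107 kips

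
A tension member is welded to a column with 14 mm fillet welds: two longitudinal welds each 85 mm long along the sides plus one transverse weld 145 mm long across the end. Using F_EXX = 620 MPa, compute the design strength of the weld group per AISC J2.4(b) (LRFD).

φR_n ≈ 1000 kN

t_e = 0.707 × 14 = 9.898 mm.
R_nwl = 0.6 × 620 × 9.898 × 170 × 10⁻³ = 625.9 kN (longitudinal, 2 welds).
R_nwt = 0.6 × 620 × 9.898 × 145 × 10⁻³ = 533.9 kN (transverse, base value).
(i) R_nwl + R_nwt = 1160 kN; (ii) 0.85 R_nwl + 1.5 R_nwt = 1333 kN.
R_n = max = 1333 kN [governs: (ii)]; φR_n = 999.7 kN.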